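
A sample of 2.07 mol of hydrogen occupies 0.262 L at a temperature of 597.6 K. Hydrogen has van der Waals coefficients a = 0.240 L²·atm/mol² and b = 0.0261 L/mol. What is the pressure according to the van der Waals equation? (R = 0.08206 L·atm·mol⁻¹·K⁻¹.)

P ≈ 473.1 atm

P = nRT/(V − nb) − a n²/V²
nRT/(V − nb) = (2.07)(0.08206)(597.6)/(0.262 − 2.07×0.0261) = 101.51/0.20797 = 488.10 atm
a n²/V² = (0.240)(2.07)²/(0.262)² = 14.981 atm
P = 488.10 − 14.981 = 473.1 atm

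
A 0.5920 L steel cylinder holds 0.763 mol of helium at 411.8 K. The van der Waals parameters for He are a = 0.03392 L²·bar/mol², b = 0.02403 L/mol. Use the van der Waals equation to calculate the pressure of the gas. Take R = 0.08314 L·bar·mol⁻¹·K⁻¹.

P = nRT/(V − nb) − a n²/V²
nRT/(V − nb) = (0.763)(0.08314)(411.8)/(0.5920 − 0.763×0.02403) = 26.123/0.57367 = 45.537 bar
a n²/V² = (0.03392)(0.763)²/(0.5920)² = 0.056346 bar
P = 45.537 − 0.056346 = 45.48 bar

P ≈ 45.48 bar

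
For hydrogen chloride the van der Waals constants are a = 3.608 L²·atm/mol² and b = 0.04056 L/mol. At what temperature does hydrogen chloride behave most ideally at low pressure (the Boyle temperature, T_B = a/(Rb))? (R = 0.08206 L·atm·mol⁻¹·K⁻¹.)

T_B ≈ 1084 K

For a van der Waals gas the second virial coefficient B₂ = b − a/(RT) vanishes at T_B = a/(Rb).
T_B = 3.608/(0.08206×0.04056) = 3.608/0.0033284 = 1084 K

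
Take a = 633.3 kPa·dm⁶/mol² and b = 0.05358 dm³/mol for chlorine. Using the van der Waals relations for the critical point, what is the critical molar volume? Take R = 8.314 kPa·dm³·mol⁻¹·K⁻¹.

V_m,c ≈ 0.1607 dm³/mol

For a van der Waals gas, V_m,c = 3b.
V_m,c = 3×0.05358 = 0.1607 dm³/mol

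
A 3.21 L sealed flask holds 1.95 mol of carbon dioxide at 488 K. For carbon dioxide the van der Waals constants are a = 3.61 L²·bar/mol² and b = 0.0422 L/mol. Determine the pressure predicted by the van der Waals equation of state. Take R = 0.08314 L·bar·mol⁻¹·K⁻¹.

P ≈ 23.96 bar

P = nRT/(V − nb) − a n²/V²
nRT/(V − nb) = (1.95)(0.08314)(488)/(3.21 − 1.95×0.0422) = 79.116/3.1277 = 25.295 bar
a n²/V² = (3.61)(1.95)²/(3.21)² = 1.3322 bar
P = 25.295 − 1.3322 = 23.96 bar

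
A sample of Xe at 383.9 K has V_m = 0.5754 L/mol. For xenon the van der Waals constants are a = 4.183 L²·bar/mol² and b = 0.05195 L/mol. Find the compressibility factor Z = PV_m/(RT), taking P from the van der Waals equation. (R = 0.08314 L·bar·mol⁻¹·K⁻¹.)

Z ≈ 0.8715

P = RT/(V_m − b) − a/V_m² = (0.08314)(383.9)/(0.5754 − 0.05195) − 4.183/(0.5754)²
  = 31.917/0.52345 − 12.634 = 60.974 − 12.634 = 48.340 bar
Z = PV_m/(RT) = (48.340)(0.5754)/((0.08314)(383.9)) = 27.815/31.917 = 0.8715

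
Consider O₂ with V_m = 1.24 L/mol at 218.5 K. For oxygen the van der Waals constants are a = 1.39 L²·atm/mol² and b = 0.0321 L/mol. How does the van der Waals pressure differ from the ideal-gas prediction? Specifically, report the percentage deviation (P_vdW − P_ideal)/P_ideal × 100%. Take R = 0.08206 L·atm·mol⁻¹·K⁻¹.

-3.59 %

Ideal: P_ideal = RT/V_m = (0.08206)(218.5)/1.24 = 14.4598 atm
vdW: P = RT/(V_m − b) − a/V_m² = 17.9301/1.20790 − 1.39/1.53760 = 14.8440 − 0.904006 = 13.9400 atm
% deviation = (13.9400 − 14.4598)/14.4598 × 100% = -3.59%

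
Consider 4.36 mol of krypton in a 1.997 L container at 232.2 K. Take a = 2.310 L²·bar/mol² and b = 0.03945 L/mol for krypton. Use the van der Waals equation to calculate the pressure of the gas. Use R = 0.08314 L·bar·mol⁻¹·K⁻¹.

P = nRT/(V − nb) − a n²/V²
nRT/(V − nb) = (4.36)(0.08314)(232.2)/(1.997 − 4.36×0.03945) = 84.170/1.8250 = 46.121 bar
a n²/V² = (2.310)(4.36)²/(1.997)² = 11.011 bar
P = 46.121 − 11.011 = 35.11 bar

P ≈ 35.11 bar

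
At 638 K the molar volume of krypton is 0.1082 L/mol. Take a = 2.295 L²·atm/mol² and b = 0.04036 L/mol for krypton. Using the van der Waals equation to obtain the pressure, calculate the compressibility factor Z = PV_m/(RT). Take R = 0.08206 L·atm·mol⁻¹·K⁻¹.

P = RT/(V_m − b) − a/V_m² = (0.08206)(638)/(0.1082 − 0.04036) − 2.295/(0.1082)²
  = 52.354/0.067840 − 196.03 = 771.73 − 196.03 = 575.70 atm
Z = PV_m/(RT) = (575.70)(0.1082)/((0.08206)(638)) = 62.291/52.354 = 1.190

Z ≈ 1.190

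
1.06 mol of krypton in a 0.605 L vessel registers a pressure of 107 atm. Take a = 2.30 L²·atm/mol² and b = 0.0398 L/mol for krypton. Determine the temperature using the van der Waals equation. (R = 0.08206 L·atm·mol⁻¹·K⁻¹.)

T ≈ 738.0 K

T = (P + a n²/V²)(V − nb)/(nR)
P + a n²/V² = 107 + (2.30)(1.06)²/(0.605)² = 114.06 atm
V − nb = 0.605 − (1.06)(0.0398) = 0.56281 L
T = (114.06)(0.56281)/((1.06)(0.08206)) = 738.0 K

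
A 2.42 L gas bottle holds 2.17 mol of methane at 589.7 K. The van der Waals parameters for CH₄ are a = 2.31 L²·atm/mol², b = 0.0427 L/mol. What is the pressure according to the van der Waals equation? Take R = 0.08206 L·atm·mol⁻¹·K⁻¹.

P ≈ 43.26 atm

P = nRT/(V − nb) − a n²/V²
nRT/(V − nb) = (2.17)(0.08206)(589.7)/(2.42 − 2.17×0.0427) = 105.01/2.3273 = 45.121 atm
a n²/V² = (2.31)(2.17)²/(2.42)² = 1.8574 atm
P = 45.121 − 1.8574 = 43.26 atm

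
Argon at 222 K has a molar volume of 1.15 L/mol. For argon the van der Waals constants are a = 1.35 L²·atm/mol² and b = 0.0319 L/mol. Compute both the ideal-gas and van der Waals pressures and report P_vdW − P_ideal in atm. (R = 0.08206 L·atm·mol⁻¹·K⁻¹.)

Ideal: P_ideal = RT/V_m = (0.08206)(222)/1.15 = 15.8411 atm
vdW: P = RT/(V_m − b) − a/V_m² = 18.2173/1.11810 − 1.35/1.32250 = 16.2931 − 1.02079 = 15.2723 atm
ΔP = 15.2723 − 15.8411 = -0.569 atm

ΔP ≈ -0.569 atm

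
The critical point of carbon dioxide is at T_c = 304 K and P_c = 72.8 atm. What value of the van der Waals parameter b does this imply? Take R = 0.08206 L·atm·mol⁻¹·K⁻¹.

From T_c = 8a/(27Rb) and P_c = a/(27b²): b = R T_c/(8 P_c).
b = (0.08206)(304)/(8×72.8) = 24.946/582.40 = 0.04283 L/mol

b ≈ 0.04283 L/mol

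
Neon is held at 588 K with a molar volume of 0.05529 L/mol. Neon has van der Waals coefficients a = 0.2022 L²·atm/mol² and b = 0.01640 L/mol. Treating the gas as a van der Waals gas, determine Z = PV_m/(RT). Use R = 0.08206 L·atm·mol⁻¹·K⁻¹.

P = RT/(V_m − b) − a/V_m² = (0.08206)(588)/(0.05529 − 0.01640) − 0.2022/(0.05529)²
  = 48.251/0.038890 − 66.144 = 1240.7 − 66.144 = 1174.6 atm
Z = PV_m/(RT) = (1174.6)(0.05529)/((0.08206)(588)) = 64.944/48.251 = 1.346

Z ≈ 1.346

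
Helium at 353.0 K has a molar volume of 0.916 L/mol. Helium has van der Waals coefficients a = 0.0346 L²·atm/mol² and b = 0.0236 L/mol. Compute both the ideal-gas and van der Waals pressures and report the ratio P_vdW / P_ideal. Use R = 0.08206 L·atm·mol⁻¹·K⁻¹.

Ideal: P_ideal = RT/V_m = (0.08206)(353.0)/0.916 = 31.6236 atm
vdW: P = RT/(V_m − b) − a/V_m² = 28.9672/0.892400 − 0.0346/0.839056 = 32.4599 − 0.0412368 = 32.4187 atm
Ratio = 32.4187/31.6236 = 1.025

P_vdW / P_ideal ≈ 1.025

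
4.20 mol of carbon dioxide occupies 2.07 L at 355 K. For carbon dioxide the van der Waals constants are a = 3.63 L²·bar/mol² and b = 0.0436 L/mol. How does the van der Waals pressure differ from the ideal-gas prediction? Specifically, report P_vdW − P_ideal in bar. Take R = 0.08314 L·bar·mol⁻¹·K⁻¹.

Ideal: P_ideal = nRT/V = (4.20)(0.08314)(355)/2.07 = 59.8849 bar
vdW: P = nRT/(V − nb) − a n²/V² = 123.962/1.88688 − 64.0332/4.28490 = 65.6968 − 14.9439 = 50.7529 bar
ΔP = 50.7529 − 59.8849 = -9.132 bar

ΔP ≈ -9.132 bar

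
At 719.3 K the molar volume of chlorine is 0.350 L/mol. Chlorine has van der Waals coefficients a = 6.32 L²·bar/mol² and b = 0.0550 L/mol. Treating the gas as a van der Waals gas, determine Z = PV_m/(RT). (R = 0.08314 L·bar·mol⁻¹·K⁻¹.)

P = RT/(V_m − b) − a/V_m² = (0.08314)(719.3)/(0.350 − 0.0550) − 6.32/(0.350)²
  = 59.803/0.29500 − 51.592 = 202.72 − 51.592 = 151.13 bar
Z = PV_m/(RT) = (151.13)(0.350)/((0.08314)(719.3)) = 52.896/59.803 = 0.8845

Z ≈ 0.8845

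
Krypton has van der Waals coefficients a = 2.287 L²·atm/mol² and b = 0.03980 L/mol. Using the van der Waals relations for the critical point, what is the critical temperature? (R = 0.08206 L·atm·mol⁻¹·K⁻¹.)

T_c ≈ 207.5 K

For a van der Waals gas, T_c = 8a/(27Rb).
T_c = 8×2.287/(27×0.08206×0.03980) = 18.296/0.088182 = 207.5 K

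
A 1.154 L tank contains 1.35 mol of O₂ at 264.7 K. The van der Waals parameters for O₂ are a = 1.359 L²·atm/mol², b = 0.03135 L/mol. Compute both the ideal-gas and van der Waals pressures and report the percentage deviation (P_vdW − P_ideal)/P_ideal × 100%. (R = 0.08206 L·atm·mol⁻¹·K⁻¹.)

-3.51 %

Ideal: P_ideal = nRT/V = (1.35)(0.08206)(264.7)/1.154 = 25.4105 atm
vdW: P = nRT/(V − nb) − a n²/V² = 29.3237/1.11168 − 2.47678/1.33172 = 26.3778 − 1.85984 = 24.5180 atm
% deviation = (24.5180 − 25.4105)/25.4105 × 100% = -3.51%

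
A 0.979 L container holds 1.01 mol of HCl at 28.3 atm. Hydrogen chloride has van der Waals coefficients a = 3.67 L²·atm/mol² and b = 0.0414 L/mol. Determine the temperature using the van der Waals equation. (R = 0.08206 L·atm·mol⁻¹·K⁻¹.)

T = (P + a n²/V²)(V − nb)/(nR)
P + a n²/V² = 28.3 + (3.67)(1.01)²/(0.979)² = 32.206 atm
V − nb = 0.979 − (1.01)(0.0414) = 0.93719 L
T = (32.206)(0.93719)/((1.01)(0.08206)) = 364.2 K

T ≈ 364.2 K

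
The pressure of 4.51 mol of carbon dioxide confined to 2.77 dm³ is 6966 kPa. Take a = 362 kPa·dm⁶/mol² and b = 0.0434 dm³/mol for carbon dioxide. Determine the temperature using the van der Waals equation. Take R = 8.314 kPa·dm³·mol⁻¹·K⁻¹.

T = (P + a n²/V²)(V − nb)/(nR)
P + a n²/V² = 6966 + (362)(4.51)²/(2.77)² = 7925.6 kPa
V − nb = 2.77 − (4.51)(0.0434) = 2.5743 dm³
T = (7925.6)(2.5743)/((4.51)(8.314)) = 544.1 K

T ≈ 544.1 K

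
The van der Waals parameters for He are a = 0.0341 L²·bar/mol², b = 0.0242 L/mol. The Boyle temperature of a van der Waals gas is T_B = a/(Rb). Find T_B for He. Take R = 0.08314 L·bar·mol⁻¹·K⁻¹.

For a van der Waals gas the second virial coefficient B₂ = b − a/(RT) vanishes at T_B = a/(Rb).
T_B = 0.0341/(0.08314×0.0242) = 0.0341/0.0020120 = 16.95 K

T_B ≈ 16.95 K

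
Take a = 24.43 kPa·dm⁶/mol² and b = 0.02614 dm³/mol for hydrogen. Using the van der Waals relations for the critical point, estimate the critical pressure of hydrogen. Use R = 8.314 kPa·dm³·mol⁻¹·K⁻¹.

For a van der Waals gas, P_c = a/(27b²).
P_c = 24.43/(27×(0.02614)²) = 24.43/0.018449 = 1324 kPa

P_c ≈ 1324 kPa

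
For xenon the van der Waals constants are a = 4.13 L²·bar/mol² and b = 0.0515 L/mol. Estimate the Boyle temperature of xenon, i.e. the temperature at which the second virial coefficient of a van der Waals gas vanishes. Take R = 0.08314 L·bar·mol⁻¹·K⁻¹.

For a van der Waals gas the second virial coefficient B₂ = b − a/(RT) vanishes at T_B = a/(Rb).
T_B = 4.13/(0.08314×0.0515) = 4.13/0.0042817 = 964.6 K

T_B ≈ 964.6 K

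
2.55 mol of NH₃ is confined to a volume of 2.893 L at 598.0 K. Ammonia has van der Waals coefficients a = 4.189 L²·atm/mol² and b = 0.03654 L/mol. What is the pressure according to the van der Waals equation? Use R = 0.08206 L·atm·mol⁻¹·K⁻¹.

P = nRT/(V − nb) − a n²/V²
nRT/(V − nb) = (2.55)(0.08206)(598.0)/(2.893 − 2.55×0.03654) = 125.13/2.7998 = 44.692 atm
a n²/V² = (4.189)(2.55)²/(2.893)² = 3.2546 atm
P = 44.692 − 3.2546 = 41.44 atm

P ≈ 41.44 atm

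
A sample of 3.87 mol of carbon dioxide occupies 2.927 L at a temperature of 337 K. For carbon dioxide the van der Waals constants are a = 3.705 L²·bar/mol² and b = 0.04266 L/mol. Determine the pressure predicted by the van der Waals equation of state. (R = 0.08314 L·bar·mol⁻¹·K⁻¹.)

P = nRT/(V − nb) − a n²/V²
nRT/(V − nb) = (3.87)(0.08314)(337)/(2.927 − 3.87×0.04266) = 108.43/2.7619 = 39.259 bar
a n²/V² = (3.705)(3.87)²/(2.927)² = 6.4769 bar
P = 39.259 − 6.4769 = 32.78 bar

P ≈ 32.78 bar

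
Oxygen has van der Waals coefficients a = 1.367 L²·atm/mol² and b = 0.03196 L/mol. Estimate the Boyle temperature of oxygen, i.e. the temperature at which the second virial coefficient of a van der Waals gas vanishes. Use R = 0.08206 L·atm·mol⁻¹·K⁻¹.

T_B ≈ 521.2 K

For a van der Waals gas the second virial coefficient B₂ = b − a/(RT) vanishes at T_B = a/(Rb).
T_B = 1.367/(0.08206×0.03196) = 1.367/0.0026226 = 521.2 K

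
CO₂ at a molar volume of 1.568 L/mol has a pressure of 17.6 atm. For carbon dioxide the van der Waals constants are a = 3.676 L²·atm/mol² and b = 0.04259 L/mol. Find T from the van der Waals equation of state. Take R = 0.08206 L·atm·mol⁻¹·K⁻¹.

T ≈ 355.0 K

T = (P + a/V_m²)(V_m − b)/R
P + a/V_m² = 17.6 + 3.676/(1.568)² = 19.095 atm
V_m − b = 1.568 − 0.04259 = 1.5254 L/mol
T = (19.095)(1.5254)/0.08206 = 355.0 K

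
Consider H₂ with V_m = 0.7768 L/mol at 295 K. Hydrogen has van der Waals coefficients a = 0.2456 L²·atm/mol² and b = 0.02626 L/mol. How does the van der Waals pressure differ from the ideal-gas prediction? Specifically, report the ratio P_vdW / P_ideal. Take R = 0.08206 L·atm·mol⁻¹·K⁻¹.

P_vdW / P_ideal ≈ 1.022

Ideal: P_ideal = RT/V_m = (0.08206)(295)/0.7768 = 31.1634 atm
vdW: P = RT/(V_m − b) − a/V_m² = 24.2077/0.750540 − 0.2456/0.603418 = 32.2537 − 0.407015 = 31.8467 atm
Ratio = 31.8467/31.1634 = 1.022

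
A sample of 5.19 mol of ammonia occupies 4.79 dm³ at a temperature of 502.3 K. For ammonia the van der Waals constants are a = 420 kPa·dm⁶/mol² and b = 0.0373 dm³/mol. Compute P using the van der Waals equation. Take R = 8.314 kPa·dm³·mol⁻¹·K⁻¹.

P = nRT/(V − nb) − a n²/V²
nRT/(V − nb) = (5.19)(8.314)(502.3)/(4.79 − 5.19×0.0373) = 21674/4.5964 = 4715.4 kPa
a n²/V² = (420)(5.19)²/(4.79)² = 493.07 kPa
P = 4715.4 − 493.07 = 4222 kPa

P ≈ 4222 kPa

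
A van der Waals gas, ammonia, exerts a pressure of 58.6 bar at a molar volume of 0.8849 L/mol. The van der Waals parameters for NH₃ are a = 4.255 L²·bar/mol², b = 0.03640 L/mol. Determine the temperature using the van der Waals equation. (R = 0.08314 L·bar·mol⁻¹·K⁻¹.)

T ≈ 653.5 K

T = (P + a/V_m²)(V_m − b)/R
P + a/V_m² = 58.6 + 4.255/(0.8849)² = 64.034 bar
V_m − b = 0.8849 − 0.03640 = 0.84850 L/mol
T = (64.034)(0.84850)/0.08314 = 653.5 K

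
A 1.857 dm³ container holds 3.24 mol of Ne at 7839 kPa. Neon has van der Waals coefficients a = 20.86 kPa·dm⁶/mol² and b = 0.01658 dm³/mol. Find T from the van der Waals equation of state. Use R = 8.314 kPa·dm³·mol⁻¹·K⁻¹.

T ≈ 529.0 K

T = (P + a n²/V²)(V − nb)/(nR)
P + a n²/V² = 7839 + (20.86)(3.24)²/(1.857)² = 7902.5 kPa
V − nb = 1.857 − (3.24)(0.01658) = 1.8033 dm³
T = (7902.5)(1.8033)/((3.24)(8.314)) = 529.0 K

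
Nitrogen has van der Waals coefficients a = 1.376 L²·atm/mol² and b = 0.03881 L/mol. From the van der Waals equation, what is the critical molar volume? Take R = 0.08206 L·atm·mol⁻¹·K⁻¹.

V_m,c ≈ 0.1164 L/mol

For a van der Waals gas, V_m,c = 3b.
V_m,c = 3×0.03881 = 0.1164 L/mol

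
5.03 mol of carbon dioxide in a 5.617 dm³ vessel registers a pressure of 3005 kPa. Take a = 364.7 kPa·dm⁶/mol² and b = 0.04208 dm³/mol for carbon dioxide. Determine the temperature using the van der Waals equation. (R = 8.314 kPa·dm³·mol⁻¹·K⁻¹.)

T ≈ 426.2 K

T = (P + a n²/V²)(V − nb)/(nR)
P + a n²/V² = 3005 + (364.7)(5.03)²/(5.617)² = 3297.5 kPa
V − nb = 5.617 − (5.03)(0.04208) = 5.4053 dm³
T = (3297.5)(5.4053)/((5.03)(8.314)) = 426.2 K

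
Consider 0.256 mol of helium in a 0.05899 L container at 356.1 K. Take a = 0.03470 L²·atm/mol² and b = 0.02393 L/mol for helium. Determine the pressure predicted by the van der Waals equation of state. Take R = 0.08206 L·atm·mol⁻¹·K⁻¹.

P = nRT/(V − nb) − a n²/V²
nRT/(V − nb) = (0.256)(0.08206)(356.1)/(0.05899 − 0.256×0.02393) = 7.4807/0.052864 = 141.51 atm
a n²/V² = (0.03470)(0.256)²/(0.05899)² = 0.65351 atm
P = 141.51 − 0.65351 = 140.9 atm

P ≈ 140.9 atm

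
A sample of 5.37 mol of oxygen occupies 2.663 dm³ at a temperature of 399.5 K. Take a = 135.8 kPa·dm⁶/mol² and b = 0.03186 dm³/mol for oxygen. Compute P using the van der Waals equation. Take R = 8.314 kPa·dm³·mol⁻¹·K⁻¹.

P = nRT/(V − nb) − a n²/V²
nRT/(V − nb) = (5.37)(8.314)(399.5)/(2.663 − 5.37×0.03186) = 17836/2.4919 = 7157.6 kPa
a n²/V² = (135.8)(5.37)²/(2.663)² = 552.21 kPa
P = 7157.6 − 552.21 = 6605 kPa

P ≈ 6605 kPa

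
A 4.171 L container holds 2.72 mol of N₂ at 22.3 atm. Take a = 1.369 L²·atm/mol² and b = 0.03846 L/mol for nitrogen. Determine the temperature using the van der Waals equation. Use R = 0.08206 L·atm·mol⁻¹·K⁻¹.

T = (P + a n²/V²)(V − nb)/(nR)
P + a n²/V² = 22.3 + (1.369)(2.72)²/(4.171)² = 22.882 atm
V − nb = 4.171 − (2.72)(0.03846) = 4.0664 L
T = (22.882)(4.0664)/((2.72)(0.08206)) = 416.9 K

T ≈ 416.9 K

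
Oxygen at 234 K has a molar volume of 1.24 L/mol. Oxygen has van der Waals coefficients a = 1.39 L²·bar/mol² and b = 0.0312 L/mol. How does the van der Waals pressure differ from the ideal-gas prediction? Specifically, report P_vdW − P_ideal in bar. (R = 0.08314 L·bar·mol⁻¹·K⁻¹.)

ΔP ≈ -0.499 bar

Ideal: P_ideal = RT/V_m = (0.08314)(234)/1.24 = 15.6893 bar
vdW: P = RT/(V_m − b) − a/V_m² = 19.4548/1.20880 − 1.39/1.53760 = 16.0943 − 0.904006 = 15.1903 bar
ΔP = 15.1903 − 15.6893 = -0.499 bar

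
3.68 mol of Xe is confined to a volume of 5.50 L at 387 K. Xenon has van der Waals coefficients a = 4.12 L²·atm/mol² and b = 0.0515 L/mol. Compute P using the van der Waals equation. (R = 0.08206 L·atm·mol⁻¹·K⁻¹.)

P = nRT/(V − nb) − a n²/V²
nRT/(V − nb) = (3.68)(0.08206)(387)/(5.50 − 3.68×0.0515) = 116.87/5.3105 = 22.007 atm
a n²/V² = (4.12)(3.68)²/(5.50)² = 1.8445 atm
P = 22.007 − 1.8445 = 20.16 atm

P ≈ 20.16 atm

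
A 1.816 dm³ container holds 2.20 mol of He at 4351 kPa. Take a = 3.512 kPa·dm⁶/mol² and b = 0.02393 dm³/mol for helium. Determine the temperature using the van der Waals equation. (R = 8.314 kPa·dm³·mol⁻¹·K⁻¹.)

T ≈ 420.0 K

T = (P + a n²/V²)(V − nb)/(nR)
P + a n²/V² = 4351 + (3.512)(2.20)²/(1.816)² = 4356.2 kPa
V − nb = 1.816 − (2.20)(0.02393) = 1.7634 dm³
T = (4356.2)(1.7634)/((2.20)(8.314)) = 420.0 K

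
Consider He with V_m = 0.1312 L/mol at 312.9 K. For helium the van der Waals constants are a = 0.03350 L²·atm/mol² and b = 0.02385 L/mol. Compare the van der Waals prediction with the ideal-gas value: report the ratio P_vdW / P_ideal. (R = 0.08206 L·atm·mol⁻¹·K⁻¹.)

Ideal: P_ideal = RT/V_m = (0.08206)(312.9)/0.1312 = 195.706 atm
vdW: P = RT/(V_m − b) − a/V_m² = 25.6766/0.107350 − 0.03350/0.0172134 = 239.186 − 1.94616 = 237.240 atm
Ratio = 237.240/195.706 = 1.212

P_vdW / P_ideal ≈ 1.212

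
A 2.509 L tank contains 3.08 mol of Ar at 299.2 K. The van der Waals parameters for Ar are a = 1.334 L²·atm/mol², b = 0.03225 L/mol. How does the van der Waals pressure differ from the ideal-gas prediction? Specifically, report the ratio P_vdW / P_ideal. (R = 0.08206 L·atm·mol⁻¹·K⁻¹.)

Ideal: P_ideal = nRT/V = (3.08)(0.08206)(299.2)/2.509 = 30.1400 atm
vdW: P = nRT/(V − nb) − a n²/V² = 75.6212/2.40967 − 12.6549/6.29508 = 31.3824 − 2.01028 = 29.3721 atm
Ratio = 29.3721/30.1400 = 0.9745

P_vdW / P_ideal ≈ 0.9745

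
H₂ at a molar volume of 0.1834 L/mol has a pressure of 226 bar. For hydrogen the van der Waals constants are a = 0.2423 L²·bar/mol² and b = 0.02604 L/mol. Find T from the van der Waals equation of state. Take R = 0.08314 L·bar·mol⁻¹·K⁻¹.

T = (P + a/V_m²)(V_m − b)/R
P + a/V_m² = 226 + 0.2423/(0.1834)² = 233.20 bar
V_m − b = 0.1834 − 0.02604 = 0.15736 L/mol
T = (233.20)(0.15736)/0.08314 = 441.4 K

T ≈ 441.4 K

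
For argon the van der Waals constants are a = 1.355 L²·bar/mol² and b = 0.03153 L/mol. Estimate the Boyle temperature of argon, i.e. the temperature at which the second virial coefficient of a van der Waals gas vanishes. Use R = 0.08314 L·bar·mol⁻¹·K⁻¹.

For a van der Waals gas the second virial coefficient B₂ = b − a/(RT) vanishes at T_B = a/(Rb).
T_B = 1.355/(0.08314×0.03153) = 1.355/0.0026214 = 516.9 K

T_B ≈ 516.9 K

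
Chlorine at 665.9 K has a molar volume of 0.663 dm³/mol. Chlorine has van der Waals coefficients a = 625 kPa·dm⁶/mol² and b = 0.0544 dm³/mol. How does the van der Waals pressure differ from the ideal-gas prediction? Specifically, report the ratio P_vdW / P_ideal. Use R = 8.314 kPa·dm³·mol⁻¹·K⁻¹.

Ideal: P_ideal = RT/V_m = (8.314)(665.9)/0.663 = 8350.37 kPa
vdW: P = RT/(V_m − b) − a/V_m² = 5536.29/0.608600 − 625/0.439569 = 9096.76 − 1421.85 = 7674.91 kPa
Ratio = 7674.91/8350.37 = 0.9191

P_vdW / P_ideal ≈ 0.9191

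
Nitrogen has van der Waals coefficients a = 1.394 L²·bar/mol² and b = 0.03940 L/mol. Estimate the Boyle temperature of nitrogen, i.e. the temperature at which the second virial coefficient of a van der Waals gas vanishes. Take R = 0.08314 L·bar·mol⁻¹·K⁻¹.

For a van der Waals gas the second virial coefficient B₂ = b − a/(RT) vanishes at T_B = a/(Rb).
T_B = 1.394/(0.08314×0.03940) = 1.394/0.0032757 = 425.6 K

T_B ≈ 425.6 K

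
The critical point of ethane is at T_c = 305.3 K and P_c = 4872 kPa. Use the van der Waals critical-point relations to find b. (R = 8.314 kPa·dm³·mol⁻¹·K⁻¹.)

b ≈ 0.06512 dm³/mol

From T_c = 8a/(27Rb) and P_c = a/(27b²): b = R T_c/(8 P_c).
b = (8.314)(305.3)/(8×4872) = 2538.3/38976 = 0.06512 dm³/mol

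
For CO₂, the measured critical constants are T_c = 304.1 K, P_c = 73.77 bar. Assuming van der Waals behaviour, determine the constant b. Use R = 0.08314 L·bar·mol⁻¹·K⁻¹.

b ≈ 0.04284 L/mol

From T_c = 8a/(27Rb) and P_c = a/(27b²): b = R T_c/(8 P_c).
b = (0.08314)(304.1)/(8×73.77) = 25.283/590.16 = 0.04284 L/mol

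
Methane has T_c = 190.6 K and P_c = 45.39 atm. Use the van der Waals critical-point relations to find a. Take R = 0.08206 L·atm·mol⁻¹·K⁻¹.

a ≈ 2.274 L²·atm/mol²

From T_c = 8a/(27Rb) and P_c = a/(27b²): a = 27 R² T_c²/(64 P_c).
a = 27×(0.08206)²×(190.6)²/(64×45.39) = 6605.0/2905.0 = 2.274 L²·atm/mol²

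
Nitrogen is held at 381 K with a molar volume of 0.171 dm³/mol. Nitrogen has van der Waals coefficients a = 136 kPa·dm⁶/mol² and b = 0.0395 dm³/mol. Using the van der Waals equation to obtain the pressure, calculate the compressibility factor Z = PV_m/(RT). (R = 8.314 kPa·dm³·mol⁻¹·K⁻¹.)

Z ≈ 1.049

P = RT/(V_m − b) − a/V_m² = (8.314)(381)/(0.171 − 0.0395) − 136/(0.171)²
  = 3167.6/0.13150 − 4651.0 = 24088 − 4651.0 = 19437 kPa
Z = PV_m/(RT) = (19437)(0.171)/((8.314)(381)) = 3323.7/3167.6 = 1.049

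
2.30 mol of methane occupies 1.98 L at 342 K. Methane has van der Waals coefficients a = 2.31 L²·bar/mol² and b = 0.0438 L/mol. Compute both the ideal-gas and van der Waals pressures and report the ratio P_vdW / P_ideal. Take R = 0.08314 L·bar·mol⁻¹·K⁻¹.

P_vdW / P_ideal ≈ 0.9592

Ideal: P_ideal = nRT/V = (2.30)(0.08314)(342)/1.98 = 33.0293 bar
vdW: P = nRT/(V − nb) − a n²/V² = 65.3979/1.87926 − 12.2199/3.92040 = 34.7998 − 3.11700 = 31.6828 bar
Ratio = 31.6828/33.0293 = 0.9592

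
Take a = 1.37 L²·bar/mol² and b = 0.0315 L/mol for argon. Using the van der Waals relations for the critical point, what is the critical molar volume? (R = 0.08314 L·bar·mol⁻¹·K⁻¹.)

For a van der Waals gas, V_m,c = 3b.
V_m,c = 3×0.0315 = 0.09450 L/mol

V_m,c ≈ 0.09450 L/mol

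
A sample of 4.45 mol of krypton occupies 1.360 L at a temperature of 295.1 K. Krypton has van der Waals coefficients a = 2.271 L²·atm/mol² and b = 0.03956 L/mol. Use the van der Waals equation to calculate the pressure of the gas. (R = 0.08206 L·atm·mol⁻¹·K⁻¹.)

P ≈ 66.70 atm

P = nRT/(V − nb) − a n²/V²
nRT/(V − nb) = (4.45)(0.08206)(295.1)/(1.360 − 4.45×0.03956) = 107.76/1.1840 = 91.014 atm
a n²/V² = (2.271)(4.45)²/(1.360)² = 24.314 atm
P = 91.014 − 24.314 = 66.70 atm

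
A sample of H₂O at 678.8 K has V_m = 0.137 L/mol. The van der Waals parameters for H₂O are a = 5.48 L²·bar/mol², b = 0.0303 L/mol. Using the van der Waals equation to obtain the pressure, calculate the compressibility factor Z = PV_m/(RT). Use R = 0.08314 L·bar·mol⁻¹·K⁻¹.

Z ≈ 0.5752

P = RT/(V_m − b) − a/V_m² = (0.08314)(678.8)/(0.137 − 0.0303) − 5.48/(0.137)²
  = 56.435/0.10670 − 291.97 = 528.91 − 291.97 = 236.94 bar
Z = PV_m/(RT) = (236.94)(0.137)/((0.08314)(678.8)) = 32.461/56.435 = 0.5752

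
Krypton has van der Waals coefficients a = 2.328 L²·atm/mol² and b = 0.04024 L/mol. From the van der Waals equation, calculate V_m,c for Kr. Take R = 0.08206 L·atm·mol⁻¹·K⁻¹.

V_m,c ≈ 0.1207 L/mol

For a van der Waals gas, V_m,c = 3b.
V_m,c = 3×0.04024 = 0.1207 L/mol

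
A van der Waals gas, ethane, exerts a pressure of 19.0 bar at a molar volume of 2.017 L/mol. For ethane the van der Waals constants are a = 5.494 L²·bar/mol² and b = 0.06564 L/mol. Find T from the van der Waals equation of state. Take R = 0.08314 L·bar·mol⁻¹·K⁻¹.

T ≈ 477.6 K

T = (P + a/V_m²)(V_m − b)/R
P + a/V_m² = 19.0 + 5.494/(2.017)² = 20.350 bar
V_m − b = 2.017 − 0.06564 = 1.9514 L/mol
T = (20.350)(1.9514)/0.08314 = 477.6 K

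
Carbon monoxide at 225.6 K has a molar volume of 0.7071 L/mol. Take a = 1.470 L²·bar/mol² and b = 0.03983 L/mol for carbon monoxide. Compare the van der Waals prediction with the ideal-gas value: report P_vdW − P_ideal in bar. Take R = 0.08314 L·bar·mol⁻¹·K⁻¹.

Ideal: P_ideal = RT/V_m = (0.08314)(225.6)/0.7071 = 26.5258 bar
vdW: P = RT/(V_m − b) − a/V_m² = 18.7564/0.667270 − 1.470/0.499990 = 28.1092 − 2.94006 = 25.1691 bar
ΔP = 25.1691 − 26.5258 = -1.357 bar

ΔP ≈ -1.357 bar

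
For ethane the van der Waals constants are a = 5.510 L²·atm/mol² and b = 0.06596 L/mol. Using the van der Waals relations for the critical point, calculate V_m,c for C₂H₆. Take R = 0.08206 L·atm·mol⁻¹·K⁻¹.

For a van der Waals gas, V_m,c = 3b.
V_m,c = 3×0.06596 = 0.1979 L/mol

V_m,c ≈ 0.1979 L/mol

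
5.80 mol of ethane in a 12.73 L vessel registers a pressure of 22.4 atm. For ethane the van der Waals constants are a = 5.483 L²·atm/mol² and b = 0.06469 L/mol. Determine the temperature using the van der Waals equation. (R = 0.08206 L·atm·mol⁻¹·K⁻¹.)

T = (P + a n²/V²)(V − nb)/(nR)
P + a n²/V² = 22.4 + (5.483)(5.80)²/(12.73)² = 23.538 atm
V − nb = 12.73 − (5.80)(0.06469) = 12.355 L
T = (23.538)(12.355)/((5.80)(0.08206)) = 611.0 K

T ≈ 611.0 K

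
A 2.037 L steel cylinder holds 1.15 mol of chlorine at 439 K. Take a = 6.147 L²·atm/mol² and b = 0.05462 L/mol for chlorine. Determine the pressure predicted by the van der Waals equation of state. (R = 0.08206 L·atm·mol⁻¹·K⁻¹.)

P = nRT/(V − nb) − a n²/V²
nRT/(V − nb) = (1.15)(0.08206)(439)/(2.037 − 1.15×0.05462) = 41.428/1.9742 = 20.985 atm
a n²/V² = (6.147)(1.15)²/(2.037)² = 1.9592 atm
P = 20.985 − 1.9592 = 19.03 atm

P ≈ 19.03 atm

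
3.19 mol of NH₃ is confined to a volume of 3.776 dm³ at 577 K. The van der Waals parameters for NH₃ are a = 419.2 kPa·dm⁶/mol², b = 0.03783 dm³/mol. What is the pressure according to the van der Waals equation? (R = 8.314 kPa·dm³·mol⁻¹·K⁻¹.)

P = nRT/(V − nb) − a n²/V²
nRT/(V − nb) = (3.19)(8.314)(577)/(3.776 − 3.19×0.03783) = 15303/3.6553 = 4186.5 kPa
a n²/V² = (419.2)(3.19)²/(3.776)² = 299.18 kPa
P = 4186.5 − 299.18 = 3887 kPa

P ≈ 3887 kPa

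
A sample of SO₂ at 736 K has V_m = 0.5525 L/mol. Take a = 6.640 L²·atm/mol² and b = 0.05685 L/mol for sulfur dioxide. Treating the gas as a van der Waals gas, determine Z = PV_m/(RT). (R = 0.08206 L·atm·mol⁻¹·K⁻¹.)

P = RT/(V_m − b) − a/V_m² = (0.08206)(736)/(0.5525 − 0.05685) − 6.640/(0.5525)²
  = 60.396/0.49565 − 21.752 = 121.85 − 21.752 = 100.10 atm
Z = PV_m/(RT) = (100.10)(0.5525)/((0.08206)(736)) = 55.305/60.396 = 0.9157

Z ≈ 0.9157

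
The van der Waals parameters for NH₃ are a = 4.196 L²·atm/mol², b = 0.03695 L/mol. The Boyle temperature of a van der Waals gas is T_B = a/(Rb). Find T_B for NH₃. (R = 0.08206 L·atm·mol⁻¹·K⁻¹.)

For a van der Waals gas the second virial coefficient B₂ = b − a/(RT) vanishes at T_B = a/(Rb).
T_B = 4.196/(0.08206×0.03695) = 4.196/0.0030321 = 1384 K

T_B ≈ 1384 K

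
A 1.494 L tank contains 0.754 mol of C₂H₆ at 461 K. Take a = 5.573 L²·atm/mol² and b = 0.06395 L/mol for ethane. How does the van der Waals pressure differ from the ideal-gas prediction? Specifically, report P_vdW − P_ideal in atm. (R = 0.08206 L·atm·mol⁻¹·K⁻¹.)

ΔP ≈ -0.783 atm

Ideal: P_ideal = nRT/V = (0.754)(0.08206)(461)/1.494 = 19.0921 atm
vdW: P = nRT/(V − nb) − a n²/V² = 28.5236/1.44578 − 3.16834/2.23204 = 19.7289 − 1.41948 = 18.3094 atm
ΔP = 18.3094 − 19.0921 = -0.783 atm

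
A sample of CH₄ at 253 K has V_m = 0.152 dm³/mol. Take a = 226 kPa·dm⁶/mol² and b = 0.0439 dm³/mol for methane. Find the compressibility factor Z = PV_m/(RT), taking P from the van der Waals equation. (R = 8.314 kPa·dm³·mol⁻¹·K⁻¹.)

P = RT/(V_m − b) − a/V_m² = (8.314)(253)/(0.152 − 0.0439) − 226/(0.152)²
  = 2103.4/0.10810 − 9781.9 = 19458 − 9781.9 = 9676 kPa
Z = PV_m/(RT) = (9676)(0.152)/((8.314)(253)) = 1470.8/2103.4 = 0.6992

Z ≈ 0.6992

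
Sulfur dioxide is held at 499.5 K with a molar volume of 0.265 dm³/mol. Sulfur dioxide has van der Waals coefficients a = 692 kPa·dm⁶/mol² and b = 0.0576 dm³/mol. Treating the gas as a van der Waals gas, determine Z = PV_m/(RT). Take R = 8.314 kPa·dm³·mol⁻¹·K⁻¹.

Z ≈ 0.6489

P = RT/(V_m − b) − a/V_m² = (8.314)(499.5)/(0.265 − 0.0576) − 692/(0.265)²
  = 4152.8/0.20740 − 9854.0 = 20023 − 9854.0 = 10169 kPa
Z = PV_m/(RT) = (10169)(0.265)/((8.314)(499.5)) = 2694.8/4152.8 = 0.6489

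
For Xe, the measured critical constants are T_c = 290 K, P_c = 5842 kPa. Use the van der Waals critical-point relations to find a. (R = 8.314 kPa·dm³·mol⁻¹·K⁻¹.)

a ≈ 419.8 kPa·dm⁶/mol²

From T_c = 8a/(27Rb) and P_c = a/(27b²): a = 27 R² T_c²/(64 P_c).
a = 27×(8.314)²×(290)²/(64×5842) = 156956679/373888 = 419.8 kPa·dm⁶/mol²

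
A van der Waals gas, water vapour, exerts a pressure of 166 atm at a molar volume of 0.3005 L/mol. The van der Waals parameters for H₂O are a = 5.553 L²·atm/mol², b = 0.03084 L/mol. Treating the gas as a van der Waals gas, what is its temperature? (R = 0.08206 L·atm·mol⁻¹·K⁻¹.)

T = (P + a/V_m²)(V_m − b)/R
P + a/V_m² = 166 + 5.553/(0.3005)² = 227.49 atm
V_m − b = 0.3005 − 0.03084 = 0.26966 L/mol
T = (227.49)(0.26966)/0.08206 = 747.6 K

T ≈ 747.6 K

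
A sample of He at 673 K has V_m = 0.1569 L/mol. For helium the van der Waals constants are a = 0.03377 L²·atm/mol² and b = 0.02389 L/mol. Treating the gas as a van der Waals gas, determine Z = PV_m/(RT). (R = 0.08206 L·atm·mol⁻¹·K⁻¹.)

Z ≈ 1.176

P = RT/(V_m − b) − a/V_m² = (0.08206)(673)/(0.1569 − 0.02389) − 0.03377/(0.1569)²
  = 55.226/0.13301 − 1.3718 = 415.20 − 1.3718 = 413.83 atm
Z = PV_m/(RT) = (413.83)(0.1569)/((0.08206)(673)) = 64.930/55.226 = 1.176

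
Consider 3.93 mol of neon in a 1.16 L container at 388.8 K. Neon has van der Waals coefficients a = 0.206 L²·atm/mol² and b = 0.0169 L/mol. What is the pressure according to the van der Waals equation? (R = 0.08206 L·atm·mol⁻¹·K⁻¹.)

P ≈ 112.3 atm

P = nRT/(V − nb) − a n²/V²
nRT/(V − nb) = (3.93)(0.08206)(388.8)/(1.16 − 3.93×0.0169) = 125.39/1.0936 = 114.66 atm
a n²/V² = (0.206)(3.93)²/(1.16)² = 2.3645 atm
P = 114.66 − 2.3645 = 112.3 atm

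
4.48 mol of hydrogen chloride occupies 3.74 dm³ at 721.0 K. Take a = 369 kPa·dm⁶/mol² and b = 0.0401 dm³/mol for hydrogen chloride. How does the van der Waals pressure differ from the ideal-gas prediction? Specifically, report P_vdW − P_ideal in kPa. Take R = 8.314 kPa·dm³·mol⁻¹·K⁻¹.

Ideal: P_ideal = nRT/V = (4.48)(8.314)(721.0)/3.74 = 7180.45 kPa
vdW: P = nRT/(V − nb) − a n²/V² = 26854.9/3.56035 − 7405.98/13.9876 = 7542.77 − 529.468 = 7013.30 kPa
ΔP = 7013.30 − 7180.45 = -167.2 kPa

ΔP ≈ -167.2 kPa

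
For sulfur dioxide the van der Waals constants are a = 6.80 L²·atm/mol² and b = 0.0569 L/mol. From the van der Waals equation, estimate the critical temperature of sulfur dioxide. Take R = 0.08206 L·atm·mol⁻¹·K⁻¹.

For a van der Waals gas, T_c = 8a/(27Rb).
T_c = 8×6.80/(27×0.08206×0.0569) = 54.400/0.12607 = 431.5 K

T_c ≈ 431.5 K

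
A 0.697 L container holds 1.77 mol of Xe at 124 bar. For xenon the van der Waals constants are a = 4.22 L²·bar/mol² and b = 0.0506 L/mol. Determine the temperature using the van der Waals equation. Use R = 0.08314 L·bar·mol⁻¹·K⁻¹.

T ≈ 624.2 K

T = (P + a n²/V²)(V − nb)/(nR)
P + a n²/V² = 124 + (4.22)(1.77)²/(0.697)² = 151.21 bar
V − nb = 0.697 − (1.77)(0.0506) = 0.60744 L
T = (151.21)(0.60744)/((1.77)(0.08314)) = 624.2 K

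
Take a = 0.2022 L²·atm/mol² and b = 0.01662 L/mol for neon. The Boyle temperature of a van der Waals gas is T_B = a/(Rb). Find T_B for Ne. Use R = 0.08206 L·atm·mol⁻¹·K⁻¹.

T_B ≈ 148.3 K

For a van der Waals gas the second virial coefficient B₂ = b − a/(RT) vanishes at T_B = a/(Rb).
T_B = 0.2022/(0.08206×0.01662) = 0.2022/0.0013638 = 148.3 K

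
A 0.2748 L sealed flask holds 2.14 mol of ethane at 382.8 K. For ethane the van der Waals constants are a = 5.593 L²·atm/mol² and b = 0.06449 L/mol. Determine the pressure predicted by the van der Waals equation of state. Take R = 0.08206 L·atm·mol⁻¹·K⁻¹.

P ≈ 152.2 atm

P = nRT/(V − nb) − a n²/V²
nRT/(V − nb) = (2.14)(0.08206)(382.8)/(0.2748 − 2.14×0.06449) = 67.223/0.13679 = 491.43 atm
a n²/V² = (5.593)(2.14)²/(0.2748)² = 339.19 atm
P = 491.43 − 339.19 = 152.2 atm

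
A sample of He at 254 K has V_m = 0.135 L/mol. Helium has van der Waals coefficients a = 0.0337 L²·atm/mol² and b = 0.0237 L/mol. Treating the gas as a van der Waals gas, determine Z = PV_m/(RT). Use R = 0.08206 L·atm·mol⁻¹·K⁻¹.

Z ≈ 1.201

P = RT/(V_m − b) − a/V_m² = (0.08206)(254)/(0.135 − 0.0237) − 0.0337/(0.135)²
  = 20.843/0.11130 − 1.8491 = 187.27 − 1.8491 = 185.42 atm
Z = PV_m/(RT) = (185.42)(0.135)/((0.08206)(254)) = 25.032/20.843 = 1.201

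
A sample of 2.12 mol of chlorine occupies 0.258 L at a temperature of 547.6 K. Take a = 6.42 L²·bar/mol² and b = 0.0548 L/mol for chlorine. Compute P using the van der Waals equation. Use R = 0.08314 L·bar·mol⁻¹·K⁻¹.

P ≈ 247.1 bar

P = nRT/(V − nb) − a n²/V²
nRT/(V − nb) = (2.12)(0.08314)(547.6)/(0.258 − 2.12×0.0548) = 96.518/0.14182 = 680.57 bar
a n²/V² = (6.42)(2.12)²/(0.258)² = 433.48 bar
P = 680.57 − 433.48 = 247.1 bar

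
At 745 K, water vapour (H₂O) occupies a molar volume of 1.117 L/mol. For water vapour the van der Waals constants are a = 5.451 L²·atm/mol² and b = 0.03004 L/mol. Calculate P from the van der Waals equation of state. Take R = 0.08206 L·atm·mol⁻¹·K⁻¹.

P ≈ 51.87 atm

P = RT/(V_m − b) − a/V_m²
RT/(V_m − b) = (0.08206)(745)/(1.117 − 0.03004) = 61.135/1.0870 = 56.242 atm
a/V_m² = 5.451/(1.117)² = 4.3689 atm
P = 56.242 − 4.3689 = 51.87 atm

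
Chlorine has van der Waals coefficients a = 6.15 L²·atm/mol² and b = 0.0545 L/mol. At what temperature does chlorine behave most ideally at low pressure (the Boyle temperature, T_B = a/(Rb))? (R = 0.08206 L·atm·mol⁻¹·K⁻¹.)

T_B ≈ 1375 K

For a van der Waals gas the second virial coefficient B₂ = b − a/(RT) vanishes at T_B = a/(Rb).
T_B = 6.15/(0.08206×0.0545) = 6.15/0.0044723 = 1375 K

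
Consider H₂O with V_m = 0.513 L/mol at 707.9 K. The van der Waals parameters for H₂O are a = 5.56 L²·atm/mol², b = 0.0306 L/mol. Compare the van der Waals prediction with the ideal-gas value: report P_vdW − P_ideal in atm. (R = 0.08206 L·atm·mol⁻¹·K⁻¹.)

ΔP ≈ -13.94 atm

Ideal: P_ideal = RT/V_m = (0.08206)(707.9)/0.513 = 113.236 atm
vdW: P = RT/(V_m − b) − a/V_m² = 58.0903/0.482400 − 5.56/0.263169 = 120.419 − 21.1271 = 99.292 atm
ΔP = 99.292 − 113.236 = -13.94 atm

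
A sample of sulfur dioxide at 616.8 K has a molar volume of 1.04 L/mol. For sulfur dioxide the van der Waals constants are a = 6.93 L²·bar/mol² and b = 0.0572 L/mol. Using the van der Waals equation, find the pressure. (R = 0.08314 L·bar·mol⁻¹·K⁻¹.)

P ≈ 45.77 bar

P = RT/(V_m − b) − a/V_m²
RT/(V_m − b) = (0.08314)(616.8)/(1.04 − 0.0572) = 51.281/0.98280 = 52.178 bar
a/V_m² = 6.93/(1.04)² = 6.4072 bar
P = 52.178 − 6.4072 = 45.77 bar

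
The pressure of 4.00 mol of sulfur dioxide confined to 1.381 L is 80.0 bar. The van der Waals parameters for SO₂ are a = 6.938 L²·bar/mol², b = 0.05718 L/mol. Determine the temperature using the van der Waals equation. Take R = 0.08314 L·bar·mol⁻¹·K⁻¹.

T ≈ 478.9 K

T = (P + a n²/V²)(V − nb)/(nR)
P + a n²/V² = 80.0 + (6.938)(4.00)²/(1.381)² = 138.21 bar
V − nb = 1.381 − (4.00)(0.05718) = 1.1523 L
T = (138.21)(1.1523)/((4.00)(0.08314)) = 478.9 K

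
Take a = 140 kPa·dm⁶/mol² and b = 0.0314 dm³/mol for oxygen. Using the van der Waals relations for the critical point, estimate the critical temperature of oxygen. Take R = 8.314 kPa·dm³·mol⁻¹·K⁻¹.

For a van der Waals gas, T_c = 8a/(27Rb).
T_c = 8×140/(27×8.314×0.0314) = 1120.0/7.0486 = 158.9 K

T_c ≈ 158.9 K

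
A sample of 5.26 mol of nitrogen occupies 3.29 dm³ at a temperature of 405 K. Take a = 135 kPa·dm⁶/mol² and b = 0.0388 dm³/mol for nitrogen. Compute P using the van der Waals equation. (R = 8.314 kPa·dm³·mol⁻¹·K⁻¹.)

P ≈ 5394 kPa

P = nRT/(V − nb) − a n²/V²
nRT/(V − nb) = (5.26)(8.314)(405)/(3.29 − 5.26×0.0388) = 17711/3.0859 = 5739.3 kPa
a n²/V² = (135)(5.26)²/(3.29)² = 345.07 kPa
P = 5739.3 − 345.07 = 5394 kPa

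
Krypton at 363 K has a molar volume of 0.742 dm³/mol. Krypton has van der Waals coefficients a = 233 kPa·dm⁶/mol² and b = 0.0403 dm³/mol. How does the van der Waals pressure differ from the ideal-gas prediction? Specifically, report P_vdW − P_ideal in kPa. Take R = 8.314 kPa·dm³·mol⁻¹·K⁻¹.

Ideal: P_ideal = RT/V_m = (8.314)(363)/0.742 = 4067.36 kPa
vdW: P = RT/(V_m − b) − a/V_m² = 3017.98/0.701700 − 233/0.550564 = 4300.95 − 423.202 = 3877.75 kPa
ΔP = 3877.75 − 4067.36 = -189.6 kPa

ΔP ≈ -189.6 kPa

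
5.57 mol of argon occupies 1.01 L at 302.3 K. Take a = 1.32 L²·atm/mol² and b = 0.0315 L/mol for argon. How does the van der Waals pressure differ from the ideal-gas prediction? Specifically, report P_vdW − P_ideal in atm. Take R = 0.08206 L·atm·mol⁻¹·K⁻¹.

Ideal: P_ideal = nRT/V = (5.57)(0.08206)(302.3)/1.01 = 136.805 atm
vdW: P = nRT/(V − nb) − a n²/V² = 138.174/0.834545 − 40.9529/1.02010 = 165.568 − 40.1460 = 125.422 atm
ΔP = 125.422 − 136.805 = -11.38 atm

ΔP ≈ -11.38 atm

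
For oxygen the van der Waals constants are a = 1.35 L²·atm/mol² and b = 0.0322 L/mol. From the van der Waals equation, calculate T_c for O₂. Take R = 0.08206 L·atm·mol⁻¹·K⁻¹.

T_c ≈ 151.4 K

For a van der Waals gas, T_c = 8a/(27Rb).
T_c = 8×1.35/(27×0.08206×0.0322) = 10.800/0.071343 = 151.4 K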